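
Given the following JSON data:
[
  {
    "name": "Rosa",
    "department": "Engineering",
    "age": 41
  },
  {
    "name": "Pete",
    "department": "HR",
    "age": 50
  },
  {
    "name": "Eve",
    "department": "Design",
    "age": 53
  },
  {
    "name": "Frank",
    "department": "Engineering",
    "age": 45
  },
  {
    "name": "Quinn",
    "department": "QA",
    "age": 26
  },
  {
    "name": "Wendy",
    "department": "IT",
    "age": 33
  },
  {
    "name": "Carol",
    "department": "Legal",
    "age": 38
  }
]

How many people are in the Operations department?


Scanning records for department = Operations
  No matches found
Count: 0

ANSWER: 0


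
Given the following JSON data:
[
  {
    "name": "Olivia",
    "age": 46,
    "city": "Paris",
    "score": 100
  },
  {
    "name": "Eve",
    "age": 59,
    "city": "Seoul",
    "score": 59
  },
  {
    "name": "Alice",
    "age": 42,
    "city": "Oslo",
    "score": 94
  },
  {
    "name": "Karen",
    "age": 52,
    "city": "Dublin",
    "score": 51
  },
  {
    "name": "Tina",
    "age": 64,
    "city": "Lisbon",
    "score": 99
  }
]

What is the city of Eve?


Looking up record where name = Eve
Record index: 1
Field 'city' = Seoul

ANSWER: Seoul


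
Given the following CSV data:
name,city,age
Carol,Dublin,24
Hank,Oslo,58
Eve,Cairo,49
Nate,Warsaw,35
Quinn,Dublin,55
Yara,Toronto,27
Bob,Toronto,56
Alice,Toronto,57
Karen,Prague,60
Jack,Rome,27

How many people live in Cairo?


Scanning city column for 'Cairo':
  Row 3: Eve -> MATCH
Total matches: 1

ANSWER: 1


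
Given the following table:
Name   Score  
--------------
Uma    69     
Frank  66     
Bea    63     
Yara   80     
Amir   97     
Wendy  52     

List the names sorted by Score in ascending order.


Sorting by Score (ascending):
  Wendy: 52
  Bea: 63
  Frank: 66
  Uma: 69
  Yara: 80
  Amir: 97


ANSWER: Wendy, Bea, Frank, Uma, Yara, Amir


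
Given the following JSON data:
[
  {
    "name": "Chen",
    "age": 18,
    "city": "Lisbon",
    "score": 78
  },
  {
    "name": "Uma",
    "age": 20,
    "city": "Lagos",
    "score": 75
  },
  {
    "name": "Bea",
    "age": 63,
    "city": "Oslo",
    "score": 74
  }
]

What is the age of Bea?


Looking up record where name = Bea
Record index: 2
Field 'age' = 63

ANSWER: 63


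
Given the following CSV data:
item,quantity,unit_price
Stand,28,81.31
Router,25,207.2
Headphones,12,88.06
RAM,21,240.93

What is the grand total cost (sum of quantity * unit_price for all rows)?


Computing row totals:
  Stand: 28 * 81.31 = 2276.68
  Router: 25 * 207.2 = 5180.0
  Headphones: 12 * 88.06 = 1056.72
  RAM: 21 * 240.93 = 5059.53
Grand total = 2276.68 + 5180.0 + 1056.72 + 5059.53 = 13572.93

ANSWER: 13572.93


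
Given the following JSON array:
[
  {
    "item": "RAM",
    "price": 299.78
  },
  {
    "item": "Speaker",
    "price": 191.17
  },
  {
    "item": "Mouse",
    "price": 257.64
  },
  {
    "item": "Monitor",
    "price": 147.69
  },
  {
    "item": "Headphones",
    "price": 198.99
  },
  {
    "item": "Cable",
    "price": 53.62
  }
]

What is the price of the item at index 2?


Array index 2 -> Mouse
price = 257.64

ANSWER: 257.64


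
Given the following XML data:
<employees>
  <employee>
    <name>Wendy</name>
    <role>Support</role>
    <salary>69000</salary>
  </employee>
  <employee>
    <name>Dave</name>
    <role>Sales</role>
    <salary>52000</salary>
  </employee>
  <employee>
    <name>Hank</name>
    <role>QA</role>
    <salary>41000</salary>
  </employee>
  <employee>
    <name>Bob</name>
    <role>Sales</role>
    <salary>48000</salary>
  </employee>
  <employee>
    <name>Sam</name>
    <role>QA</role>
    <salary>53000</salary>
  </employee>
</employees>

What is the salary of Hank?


Searching for <employee> with <name>Hank</name>
Found at position 3
<salary>41000</salary>

ANSWER: 41000


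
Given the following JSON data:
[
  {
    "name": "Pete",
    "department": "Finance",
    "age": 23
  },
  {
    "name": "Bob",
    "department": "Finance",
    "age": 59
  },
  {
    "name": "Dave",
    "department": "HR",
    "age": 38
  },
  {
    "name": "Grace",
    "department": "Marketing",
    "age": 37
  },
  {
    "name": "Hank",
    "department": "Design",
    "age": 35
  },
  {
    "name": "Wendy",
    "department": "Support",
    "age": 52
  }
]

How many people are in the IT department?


Scanning records for department = IT
  No matches found
Count: 0

ANSWER: 0


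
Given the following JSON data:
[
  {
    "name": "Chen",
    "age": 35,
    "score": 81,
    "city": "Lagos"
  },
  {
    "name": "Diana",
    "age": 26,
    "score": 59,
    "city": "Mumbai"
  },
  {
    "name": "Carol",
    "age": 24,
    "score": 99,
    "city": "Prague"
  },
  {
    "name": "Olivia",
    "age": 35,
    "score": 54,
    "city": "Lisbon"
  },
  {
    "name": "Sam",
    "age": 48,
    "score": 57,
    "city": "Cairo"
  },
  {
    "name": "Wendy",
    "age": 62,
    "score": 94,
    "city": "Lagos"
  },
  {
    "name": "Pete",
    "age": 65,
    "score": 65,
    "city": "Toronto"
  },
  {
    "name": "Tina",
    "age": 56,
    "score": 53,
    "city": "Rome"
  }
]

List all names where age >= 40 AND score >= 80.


Checking both conditions:
  Chen (age=35, score=81) -> no
  Diana (age=26, score=59) -> no
  Carol (age=24, score=99) -> no
  Olivia (age=35, score=54) -> no
  Sam (age=48, score=57) -> no
  Wendy (age=62, score=94) -> YES
  Pete (age=65, score=65) -> no
  Tina (age=56, score=53) -> no


ANSWER: Wendy


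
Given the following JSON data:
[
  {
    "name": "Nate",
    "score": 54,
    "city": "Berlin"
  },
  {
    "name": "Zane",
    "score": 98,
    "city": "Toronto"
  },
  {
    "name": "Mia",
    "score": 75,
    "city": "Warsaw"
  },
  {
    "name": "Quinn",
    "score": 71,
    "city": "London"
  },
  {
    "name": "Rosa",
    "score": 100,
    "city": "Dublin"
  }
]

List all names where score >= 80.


Filtering records where score >= 80:
  Nate (score=54) -> no
  Zane (score=98) -> YES
  Mia (score=75) -> no
  Quinn (score=71) -> no
  Rosa (score=100) -> YES


ANSWER: Zane, Rosa


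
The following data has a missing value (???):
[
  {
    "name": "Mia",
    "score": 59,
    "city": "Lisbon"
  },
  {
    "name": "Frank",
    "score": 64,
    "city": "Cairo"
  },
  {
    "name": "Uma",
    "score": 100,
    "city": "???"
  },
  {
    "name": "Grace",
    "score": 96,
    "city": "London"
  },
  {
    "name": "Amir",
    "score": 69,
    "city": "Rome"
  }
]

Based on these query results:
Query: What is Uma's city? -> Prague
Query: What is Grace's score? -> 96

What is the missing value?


The missing value is Uma's city
From query: Uma's city = Prague

ANSWER: Prague


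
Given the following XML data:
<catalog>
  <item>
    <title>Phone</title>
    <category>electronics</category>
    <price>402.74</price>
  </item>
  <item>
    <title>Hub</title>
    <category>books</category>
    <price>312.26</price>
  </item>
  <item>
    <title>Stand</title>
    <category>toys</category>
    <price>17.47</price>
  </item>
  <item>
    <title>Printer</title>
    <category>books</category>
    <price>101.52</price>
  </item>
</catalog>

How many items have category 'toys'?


Scanning <item> elements for <category>toys</category>:
  Item 3: Stand -> MATCH
Count: 1

ANSWER: 1


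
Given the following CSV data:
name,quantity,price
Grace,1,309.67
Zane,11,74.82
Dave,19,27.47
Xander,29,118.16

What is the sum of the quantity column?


Values in 'quantity' column:
  Row 1: 1
  Row 2: 11
  Row 3: 19
  Row 4: 29
Sum = 1 + 11 + 19 + 29 = 60

ANSWER: 60


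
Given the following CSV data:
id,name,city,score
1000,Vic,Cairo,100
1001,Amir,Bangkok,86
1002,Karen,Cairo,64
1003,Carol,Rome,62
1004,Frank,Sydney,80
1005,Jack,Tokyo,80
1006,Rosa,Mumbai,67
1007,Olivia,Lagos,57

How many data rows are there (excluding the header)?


Counting rows (excluding header):
Header: id,name,city,score
Data rows: 8

ANSWER: 8


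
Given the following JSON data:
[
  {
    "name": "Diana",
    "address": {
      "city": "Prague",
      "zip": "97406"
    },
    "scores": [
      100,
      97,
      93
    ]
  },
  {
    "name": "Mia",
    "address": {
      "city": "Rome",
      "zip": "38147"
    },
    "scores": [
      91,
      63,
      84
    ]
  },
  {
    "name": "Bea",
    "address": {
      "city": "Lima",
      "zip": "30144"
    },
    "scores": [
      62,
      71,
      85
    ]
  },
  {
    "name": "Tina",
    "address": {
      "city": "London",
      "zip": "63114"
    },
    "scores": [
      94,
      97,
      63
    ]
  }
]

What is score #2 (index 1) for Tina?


Path: records[3].scores[1]
Value: 97

ANSWER: 97


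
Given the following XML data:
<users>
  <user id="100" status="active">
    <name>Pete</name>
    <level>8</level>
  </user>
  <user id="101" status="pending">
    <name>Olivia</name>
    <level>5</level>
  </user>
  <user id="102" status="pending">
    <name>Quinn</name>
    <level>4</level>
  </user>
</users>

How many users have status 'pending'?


Counting users with status='pending':
  Olivia (id=101) -> MATCH
  Quinn (id=102) -> MATCH
Count: 2

ANSWER: 2


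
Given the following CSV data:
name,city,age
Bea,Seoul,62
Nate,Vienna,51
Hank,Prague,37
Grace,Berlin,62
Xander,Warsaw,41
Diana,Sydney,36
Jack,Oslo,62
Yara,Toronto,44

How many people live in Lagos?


Scanning city column for 'Lagos':
Total matches: 0

ANSWER: 0


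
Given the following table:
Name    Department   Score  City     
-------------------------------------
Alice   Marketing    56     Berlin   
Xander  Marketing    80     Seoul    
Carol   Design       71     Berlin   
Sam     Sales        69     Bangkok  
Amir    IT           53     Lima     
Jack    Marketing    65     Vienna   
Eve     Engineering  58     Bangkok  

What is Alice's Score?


Row 1: Alice
Score = 56

ANSWER: 56


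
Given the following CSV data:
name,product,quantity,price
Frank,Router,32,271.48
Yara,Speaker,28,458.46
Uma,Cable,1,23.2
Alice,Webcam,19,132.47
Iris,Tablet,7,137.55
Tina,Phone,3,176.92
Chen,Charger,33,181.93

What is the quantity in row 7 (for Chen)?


Row 7: Chen
Column 'quantity' = 33

ANSWER: 33


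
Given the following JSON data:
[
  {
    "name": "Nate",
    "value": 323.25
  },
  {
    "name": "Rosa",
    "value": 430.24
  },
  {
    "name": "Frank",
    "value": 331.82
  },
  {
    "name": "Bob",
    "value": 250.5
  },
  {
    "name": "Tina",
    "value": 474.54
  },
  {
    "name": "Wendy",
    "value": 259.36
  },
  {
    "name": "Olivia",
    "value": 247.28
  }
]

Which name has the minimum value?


Comparing values:
  Nate: 323.25
  Rosa: 430.24
  Frank: 331.82
  Bob: 250.5
  Tina: 474.54
  Wendy: 259.36
  Olivia: 247.28
Minimum: Olivia (247.28)

ANSWER: Olivia


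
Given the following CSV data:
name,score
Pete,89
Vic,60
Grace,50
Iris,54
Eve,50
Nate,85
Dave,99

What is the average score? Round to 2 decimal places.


Scores: 89, 60, 50, 54, 50, 85, 99
Sum = 487
Count = 7
Average = 487 / 7 = 69.57

ANSWER: 69.57


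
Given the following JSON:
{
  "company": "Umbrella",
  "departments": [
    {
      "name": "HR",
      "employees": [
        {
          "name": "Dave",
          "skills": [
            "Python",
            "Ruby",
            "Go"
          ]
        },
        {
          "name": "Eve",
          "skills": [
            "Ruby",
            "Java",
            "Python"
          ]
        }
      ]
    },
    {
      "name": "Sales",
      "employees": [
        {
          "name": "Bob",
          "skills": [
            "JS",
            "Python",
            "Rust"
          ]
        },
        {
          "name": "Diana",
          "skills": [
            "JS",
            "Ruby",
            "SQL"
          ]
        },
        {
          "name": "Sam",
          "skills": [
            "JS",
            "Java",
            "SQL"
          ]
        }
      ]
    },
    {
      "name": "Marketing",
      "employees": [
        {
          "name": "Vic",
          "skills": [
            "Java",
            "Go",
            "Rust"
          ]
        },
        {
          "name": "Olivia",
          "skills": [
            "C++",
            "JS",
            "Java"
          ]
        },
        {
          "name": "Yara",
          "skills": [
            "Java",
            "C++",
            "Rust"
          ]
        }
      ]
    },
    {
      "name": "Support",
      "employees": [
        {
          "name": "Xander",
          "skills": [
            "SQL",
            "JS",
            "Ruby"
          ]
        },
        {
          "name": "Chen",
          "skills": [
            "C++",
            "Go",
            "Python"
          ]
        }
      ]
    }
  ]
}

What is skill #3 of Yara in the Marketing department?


Path: departments[2].employees[2].skills[2]
Value: Rust

ANSWER: Rust


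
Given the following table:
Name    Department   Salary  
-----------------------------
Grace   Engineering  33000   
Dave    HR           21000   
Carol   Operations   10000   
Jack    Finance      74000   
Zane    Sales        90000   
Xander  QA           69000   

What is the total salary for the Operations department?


Operations department members:
  Carol: 10000
Total = 10000 = 10000

ANSWER: 10000


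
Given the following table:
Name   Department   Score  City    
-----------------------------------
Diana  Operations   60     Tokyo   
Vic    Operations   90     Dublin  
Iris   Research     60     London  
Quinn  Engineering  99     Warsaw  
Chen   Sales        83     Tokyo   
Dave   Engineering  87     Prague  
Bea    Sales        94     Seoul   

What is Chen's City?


Row 5: Chen
City = Tokyo

ANSWER: Tokyo


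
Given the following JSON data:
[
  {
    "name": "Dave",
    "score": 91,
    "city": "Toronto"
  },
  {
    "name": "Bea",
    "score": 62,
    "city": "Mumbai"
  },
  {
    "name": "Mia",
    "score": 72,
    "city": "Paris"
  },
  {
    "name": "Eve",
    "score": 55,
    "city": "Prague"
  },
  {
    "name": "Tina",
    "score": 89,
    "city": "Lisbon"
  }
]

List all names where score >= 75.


Filtering records where score >= 75:
  Dave (score=91) -> YES
  Bea (score=62) -> no
  Mia (score=72) -> no
  Eve (score=55) -> no
  Tina (score=89) -> YES


ANSWER: Dave, Tina


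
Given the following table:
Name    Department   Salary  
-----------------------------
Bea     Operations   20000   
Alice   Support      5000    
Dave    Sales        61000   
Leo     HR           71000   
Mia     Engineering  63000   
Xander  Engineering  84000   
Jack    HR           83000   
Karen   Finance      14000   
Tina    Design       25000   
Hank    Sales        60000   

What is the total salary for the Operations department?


Operations department members:
  Bea: 20000
Total = 20000 = 20000

ANSWER: 20000


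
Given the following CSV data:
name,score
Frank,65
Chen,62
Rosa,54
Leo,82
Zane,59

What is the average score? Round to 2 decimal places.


Scores: 65, 62, 54, 82, 59
Sum = 322
Count = 5
Average = 322 / 5 = 64.40

ANSWER: 64.40


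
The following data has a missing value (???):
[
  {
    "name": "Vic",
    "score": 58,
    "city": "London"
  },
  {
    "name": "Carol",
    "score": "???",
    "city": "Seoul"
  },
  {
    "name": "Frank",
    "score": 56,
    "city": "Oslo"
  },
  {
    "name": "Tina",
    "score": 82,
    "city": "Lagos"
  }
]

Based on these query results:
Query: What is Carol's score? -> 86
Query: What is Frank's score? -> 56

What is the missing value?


The missing value is Carol's score
From query: Carol's score = 86

ANSWER: 86


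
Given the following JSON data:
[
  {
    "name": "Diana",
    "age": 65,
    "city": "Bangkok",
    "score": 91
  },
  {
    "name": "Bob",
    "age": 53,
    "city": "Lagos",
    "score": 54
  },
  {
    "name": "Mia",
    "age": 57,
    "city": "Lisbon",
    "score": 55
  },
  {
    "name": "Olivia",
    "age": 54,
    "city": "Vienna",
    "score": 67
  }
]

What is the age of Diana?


Looking up record where name = Diana
Record index: 0
Field 'age' = 65

ANSWER: 65


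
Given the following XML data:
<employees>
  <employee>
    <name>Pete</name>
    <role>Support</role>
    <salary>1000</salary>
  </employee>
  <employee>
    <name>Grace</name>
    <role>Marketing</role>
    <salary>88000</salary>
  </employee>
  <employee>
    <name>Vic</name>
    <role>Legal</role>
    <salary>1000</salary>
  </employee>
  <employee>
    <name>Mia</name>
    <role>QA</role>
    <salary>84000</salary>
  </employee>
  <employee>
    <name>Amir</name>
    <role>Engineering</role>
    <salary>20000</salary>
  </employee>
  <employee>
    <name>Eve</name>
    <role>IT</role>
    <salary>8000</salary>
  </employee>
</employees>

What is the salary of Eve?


Searching for <employee> with <name>Eve</name>
Found at position 6
<salary>8000</salary>

ANSWER: 8000


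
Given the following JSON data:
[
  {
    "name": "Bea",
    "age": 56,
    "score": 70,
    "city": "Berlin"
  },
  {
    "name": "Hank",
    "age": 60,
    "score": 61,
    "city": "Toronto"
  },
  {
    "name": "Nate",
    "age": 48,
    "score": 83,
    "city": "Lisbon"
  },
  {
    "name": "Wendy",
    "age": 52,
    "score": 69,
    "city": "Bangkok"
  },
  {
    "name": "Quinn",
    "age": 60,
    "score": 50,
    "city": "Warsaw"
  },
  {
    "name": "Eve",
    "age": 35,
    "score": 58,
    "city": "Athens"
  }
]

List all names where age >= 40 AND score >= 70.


Checking both conditions:
  Bea (age=56, score=70) -> YES
  Hank (age=60, score=61) -> no
  Nate (age=48, score=83) -> YES
  Wendy (age=52, score=69) -> no
  Quinn (age=60, score=50) -> no
  Eve (age=35, score=58) -> no


ANSWER: Bea, Nate


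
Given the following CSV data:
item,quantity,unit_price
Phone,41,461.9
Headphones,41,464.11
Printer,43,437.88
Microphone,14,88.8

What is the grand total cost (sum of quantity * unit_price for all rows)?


Computing row totals:
  Phone: 41 * 461.9 = 18937.9
  Headphones: 41 * 464.11 = 19028.51
  Printer: 43 * 437.88 = 18828.84
  Microphone: 14 * 88.8 = 1243.2
Grand total = 18937.9 + 19028.51 + 18828.84 + 1243.2 = 58038.45

ANSWER: 58038.45


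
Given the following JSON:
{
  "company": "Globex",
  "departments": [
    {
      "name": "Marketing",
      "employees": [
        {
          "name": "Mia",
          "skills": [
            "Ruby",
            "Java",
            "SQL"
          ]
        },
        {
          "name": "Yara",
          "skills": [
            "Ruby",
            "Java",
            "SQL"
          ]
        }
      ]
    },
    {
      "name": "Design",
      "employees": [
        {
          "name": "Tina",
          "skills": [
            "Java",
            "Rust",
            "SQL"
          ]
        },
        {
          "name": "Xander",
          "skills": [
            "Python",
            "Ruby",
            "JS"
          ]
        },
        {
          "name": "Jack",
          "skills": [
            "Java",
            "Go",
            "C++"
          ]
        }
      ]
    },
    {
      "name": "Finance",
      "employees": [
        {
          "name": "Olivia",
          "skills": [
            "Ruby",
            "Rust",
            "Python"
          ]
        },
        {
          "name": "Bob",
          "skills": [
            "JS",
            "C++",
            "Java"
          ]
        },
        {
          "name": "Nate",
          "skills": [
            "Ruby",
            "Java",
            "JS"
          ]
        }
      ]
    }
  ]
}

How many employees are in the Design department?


Path: departments[1].employees
Count: 3

ANSWER: 3


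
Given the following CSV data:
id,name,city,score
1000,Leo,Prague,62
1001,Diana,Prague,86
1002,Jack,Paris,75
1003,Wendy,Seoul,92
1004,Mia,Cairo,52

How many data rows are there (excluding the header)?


Counting rows (excluding header):
Header: id,name,city,score
Data rows: 5

ANSWER: 5


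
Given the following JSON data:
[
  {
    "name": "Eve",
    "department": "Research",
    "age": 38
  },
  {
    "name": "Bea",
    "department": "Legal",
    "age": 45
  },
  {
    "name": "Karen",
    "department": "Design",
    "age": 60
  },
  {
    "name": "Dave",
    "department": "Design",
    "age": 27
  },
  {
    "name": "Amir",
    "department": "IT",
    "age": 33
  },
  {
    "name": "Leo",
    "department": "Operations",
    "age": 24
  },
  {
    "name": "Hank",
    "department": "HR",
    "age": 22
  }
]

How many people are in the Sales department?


Scanning records for department = Sales
  No matches found
Count: 0

ANSWER: 0


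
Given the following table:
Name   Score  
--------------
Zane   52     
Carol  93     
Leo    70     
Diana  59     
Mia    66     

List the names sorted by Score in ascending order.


Sorting by Score (ascending):
  Zane: 52
  Diana: 59
  Mia: 66
  Leo: 70
  Carol: 93


ANSWER: Zane, Diana, Mia, Leo, Carol


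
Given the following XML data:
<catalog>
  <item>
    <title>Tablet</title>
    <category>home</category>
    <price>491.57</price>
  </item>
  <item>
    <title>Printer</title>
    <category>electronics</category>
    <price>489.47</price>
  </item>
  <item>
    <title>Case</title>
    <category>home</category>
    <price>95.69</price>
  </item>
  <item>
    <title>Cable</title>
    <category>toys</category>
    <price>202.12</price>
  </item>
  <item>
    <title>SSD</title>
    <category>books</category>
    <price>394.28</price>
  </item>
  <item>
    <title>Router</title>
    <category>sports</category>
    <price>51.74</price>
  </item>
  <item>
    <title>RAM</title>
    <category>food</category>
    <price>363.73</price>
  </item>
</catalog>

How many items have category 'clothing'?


Scanning <item> elements for <category>clothing</category>:
Count: 0

ANSWER: 0


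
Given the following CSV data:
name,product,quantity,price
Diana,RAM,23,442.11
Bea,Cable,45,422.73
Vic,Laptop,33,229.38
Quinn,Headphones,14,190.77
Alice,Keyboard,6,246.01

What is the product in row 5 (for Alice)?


Row 5: Alice
Column 'product' = Keyboard

ANSWER: Keyboard


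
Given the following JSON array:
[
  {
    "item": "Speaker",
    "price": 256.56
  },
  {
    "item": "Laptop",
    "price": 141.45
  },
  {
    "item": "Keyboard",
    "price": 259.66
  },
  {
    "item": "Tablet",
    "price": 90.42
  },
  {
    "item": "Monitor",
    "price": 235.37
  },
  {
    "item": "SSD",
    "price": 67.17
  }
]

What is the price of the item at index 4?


Array index 4 -> Monitor
price = 235.37

ANSWER: 235.37


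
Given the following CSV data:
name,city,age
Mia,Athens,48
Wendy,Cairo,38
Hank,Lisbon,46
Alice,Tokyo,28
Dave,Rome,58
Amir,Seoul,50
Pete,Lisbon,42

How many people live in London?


Scanning city column for 'London':
Total matches: 0

ANSWER: 0


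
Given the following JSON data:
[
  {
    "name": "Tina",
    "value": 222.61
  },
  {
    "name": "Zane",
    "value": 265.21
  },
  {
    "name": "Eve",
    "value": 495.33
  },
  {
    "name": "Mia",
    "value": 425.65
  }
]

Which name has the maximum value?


Comparing values:
  Tina: 222.61
  Zane: 265.21
  Eve: 495.33
  Mia: 425.65
Maximum: Eve (495.33)

ANSWER: Eve


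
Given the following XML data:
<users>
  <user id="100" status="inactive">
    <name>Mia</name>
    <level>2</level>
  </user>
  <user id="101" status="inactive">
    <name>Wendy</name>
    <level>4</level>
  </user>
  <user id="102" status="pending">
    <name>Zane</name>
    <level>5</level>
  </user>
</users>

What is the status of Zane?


Finding user with name = Zane
user id="102" status="pending"

ANSWER: pending


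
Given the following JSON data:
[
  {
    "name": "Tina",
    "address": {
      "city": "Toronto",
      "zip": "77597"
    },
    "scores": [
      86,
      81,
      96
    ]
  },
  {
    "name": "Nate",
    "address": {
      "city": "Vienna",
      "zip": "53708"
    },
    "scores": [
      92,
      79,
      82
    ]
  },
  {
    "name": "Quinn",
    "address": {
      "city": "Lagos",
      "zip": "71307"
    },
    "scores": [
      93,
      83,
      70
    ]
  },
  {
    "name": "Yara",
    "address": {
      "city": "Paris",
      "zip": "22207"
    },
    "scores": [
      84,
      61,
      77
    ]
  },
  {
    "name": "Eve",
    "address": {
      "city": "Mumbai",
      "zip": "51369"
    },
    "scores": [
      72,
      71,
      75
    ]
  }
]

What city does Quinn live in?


Path: records[2].address.city
Value: Lagos

ANSWER: Lagos


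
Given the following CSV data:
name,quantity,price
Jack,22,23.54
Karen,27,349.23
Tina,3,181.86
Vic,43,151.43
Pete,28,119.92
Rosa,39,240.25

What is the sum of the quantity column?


Values in 'quantity' column:
  Row 1: 22
  Row 2: 27
  Row 3: 3
  Row 4: 43
  Row 5: 28
  Row 6: 39
Sum = 22 + 27 + 3 + 43 + 28 + 39 = 162

ANSWER: 162


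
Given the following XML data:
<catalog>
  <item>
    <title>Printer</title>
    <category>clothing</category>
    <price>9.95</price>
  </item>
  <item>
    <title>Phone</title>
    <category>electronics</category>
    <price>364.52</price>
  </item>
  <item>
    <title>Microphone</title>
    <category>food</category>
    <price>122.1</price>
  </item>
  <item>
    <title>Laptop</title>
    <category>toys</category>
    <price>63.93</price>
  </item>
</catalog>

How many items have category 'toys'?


Scanning <item> elements for <category>toys</category>:
  Item 4: Laptop -> MATCH
Count: 1

ANSWER: 1


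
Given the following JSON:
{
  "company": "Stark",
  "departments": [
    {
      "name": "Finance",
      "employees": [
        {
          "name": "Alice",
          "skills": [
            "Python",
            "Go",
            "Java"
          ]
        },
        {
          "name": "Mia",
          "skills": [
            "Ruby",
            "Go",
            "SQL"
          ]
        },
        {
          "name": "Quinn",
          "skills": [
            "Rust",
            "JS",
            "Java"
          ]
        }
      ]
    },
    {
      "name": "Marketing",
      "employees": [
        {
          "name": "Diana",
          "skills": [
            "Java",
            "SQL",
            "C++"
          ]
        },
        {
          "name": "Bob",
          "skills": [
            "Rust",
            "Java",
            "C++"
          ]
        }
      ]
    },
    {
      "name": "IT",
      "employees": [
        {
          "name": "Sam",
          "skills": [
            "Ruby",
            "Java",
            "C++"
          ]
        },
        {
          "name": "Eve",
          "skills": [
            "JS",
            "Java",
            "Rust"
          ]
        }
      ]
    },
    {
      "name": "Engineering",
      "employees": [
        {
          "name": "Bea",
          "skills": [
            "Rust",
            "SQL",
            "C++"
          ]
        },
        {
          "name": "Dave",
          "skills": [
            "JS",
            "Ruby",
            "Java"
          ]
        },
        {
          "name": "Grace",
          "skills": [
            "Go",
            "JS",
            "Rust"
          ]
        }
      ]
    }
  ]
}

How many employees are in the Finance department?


Path: departments[0].employees
Count: 3

ANSWER: 3


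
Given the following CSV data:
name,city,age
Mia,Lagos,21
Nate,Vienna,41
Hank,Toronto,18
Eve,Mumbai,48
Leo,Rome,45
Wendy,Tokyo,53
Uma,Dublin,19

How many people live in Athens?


Scanning city column for 'Athens':
Total matches: 0

ANSWER: 0


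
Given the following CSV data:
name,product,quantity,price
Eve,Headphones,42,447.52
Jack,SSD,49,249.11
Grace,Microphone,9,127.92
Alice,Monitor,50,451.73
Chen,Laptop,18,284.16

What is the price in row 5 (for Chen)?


Row 5: Chen
Column 'price' = 284.16

ANSWER: 284.16


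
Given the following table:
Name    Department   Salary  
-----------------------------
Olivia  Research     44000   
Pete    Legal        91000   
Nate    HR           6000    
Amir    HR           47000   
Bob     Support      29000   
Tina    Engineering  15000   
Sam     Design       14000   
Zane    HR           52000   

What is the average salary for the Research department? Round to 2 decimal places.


Research department members:
  Olivia: 44000
Sum = 44000
Count = 1
Average = 44000 / 1 = 44000.00

ANSWER: 44000.00


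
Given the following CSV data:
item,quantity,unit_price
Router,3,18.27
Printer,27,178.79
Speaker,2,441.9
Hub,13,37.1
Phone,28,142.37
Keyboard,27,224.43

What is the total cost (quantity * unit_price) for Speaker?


Row: Speaker
quantity = 2
unit_price = 441.9
total = 2 * 441.9 = 883.8

ANSWER: 883.8


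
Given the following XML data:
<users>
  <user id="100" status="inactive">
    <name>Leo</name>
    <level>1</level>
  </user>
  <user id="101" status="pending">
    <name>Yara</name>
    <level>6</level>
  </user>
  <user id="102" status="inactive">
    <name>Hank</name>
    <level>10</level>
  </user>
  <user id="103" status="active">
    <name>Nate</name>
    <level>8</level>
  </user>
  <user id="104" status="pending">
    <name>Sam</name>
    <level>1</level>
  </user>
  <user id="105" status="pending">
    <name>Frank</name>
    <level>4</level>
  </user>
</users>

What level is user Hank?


Finding user: Hank
<level>10</level>

ANSWER: 10


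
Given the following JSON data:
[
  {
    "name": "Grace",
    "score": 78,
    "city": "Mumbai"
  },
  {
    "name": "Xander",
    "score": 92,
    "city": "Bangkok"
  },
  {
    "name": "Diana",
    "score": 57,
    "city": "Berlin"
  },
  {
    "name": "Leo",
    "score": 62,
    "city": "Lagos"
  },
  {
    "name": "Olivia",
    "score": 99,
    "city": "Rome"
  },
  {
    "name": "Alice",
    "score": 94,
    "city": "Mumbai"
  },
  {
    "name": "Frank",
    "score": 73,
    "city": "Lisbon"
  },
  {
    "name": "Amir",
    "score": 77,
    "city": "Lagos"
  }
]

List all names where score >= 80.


Filtering records where score >= 80:
  Grace (score=78) -> no
  Xander (score=92) -> YES
  Diana (score=57) -> no
  Leo (score=62) -> no
  Olivia (score=99) -> YES
  Alice (score=94) -> YES
  Frank (score=73) -> no
  Amir (score=77) -> no


ANSWER: Xander, Olivia, Alice


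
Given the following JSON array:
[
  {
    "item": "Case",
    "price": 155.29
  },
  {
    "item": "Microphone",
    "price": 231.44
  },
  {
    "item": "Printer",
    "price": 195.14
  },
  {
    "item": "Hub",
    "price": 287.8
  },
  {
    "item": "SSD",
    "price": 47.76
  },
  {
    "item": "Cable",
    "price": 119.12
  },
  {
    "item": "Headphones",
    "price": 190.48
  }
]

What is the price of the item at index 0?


Array index 0 -> Case
price = 155.29

ANSWER: 155.29


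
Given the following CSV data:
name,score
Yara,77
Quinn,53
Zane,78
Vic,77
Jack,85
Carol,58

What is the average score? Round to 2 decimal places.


Scores: 77, 53, 78, 77, 85, 58
Sum = 428
Count = 6
Average = 428 / 6 = 71.33

ANSWER: 71.33


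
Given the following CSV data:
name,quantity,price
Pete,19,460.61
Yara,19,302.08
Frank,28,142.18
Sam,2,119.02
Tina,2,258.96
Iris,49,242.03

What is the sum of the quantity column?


Values in 'quantity' column:
  Row 1: 19
  Row 2: 19
  Row 3: 28
  Row 4: 2
  Row 5: 2
  Row 6: 49
Sum = 19 + 19 + 28 + 2 + 2 + 49 = 119

ANSWER: 119


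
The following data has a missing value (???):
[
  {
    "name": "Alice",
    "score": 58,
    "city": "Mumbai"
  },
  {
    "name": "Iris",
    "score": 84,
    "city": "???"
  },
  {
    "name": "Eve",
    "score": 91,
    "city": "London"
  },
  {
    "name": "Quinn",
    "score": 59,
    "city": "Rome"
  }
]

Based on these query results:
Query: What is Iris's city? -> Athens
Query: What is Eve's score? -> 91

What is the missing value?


The missing value is Iris's city
From query: Iris's city = Athens

ANSWER: Athens


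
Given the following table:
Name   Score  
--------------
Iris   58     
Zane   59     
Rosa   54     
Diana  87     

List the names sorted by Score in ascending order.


Sorting by Score (ascending):
  Rosa: 54
  Iris: 58
  Zane: 59
  Diana: 87


ANSWER: Rosa, Iris, Zane, Diana


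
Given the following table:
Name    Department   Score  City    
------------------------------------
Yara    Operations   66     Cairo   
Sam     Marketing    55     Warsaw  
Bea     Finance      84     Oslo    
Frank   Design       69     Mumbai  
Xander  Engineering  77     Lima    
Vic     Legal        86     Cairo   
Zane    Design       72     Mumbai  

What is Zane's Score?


Row 7: Zane
Score = 72

ANSWER: 72


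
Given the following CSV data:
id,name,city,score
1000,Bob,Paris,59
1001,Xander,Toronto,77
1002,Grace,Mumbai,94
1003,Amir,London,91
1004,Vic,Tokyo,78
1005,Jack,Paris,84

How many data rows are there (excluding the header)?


Counting rows (excluding header):
Header: id,name,city,score
Data rows: 6

ANSWER: 6


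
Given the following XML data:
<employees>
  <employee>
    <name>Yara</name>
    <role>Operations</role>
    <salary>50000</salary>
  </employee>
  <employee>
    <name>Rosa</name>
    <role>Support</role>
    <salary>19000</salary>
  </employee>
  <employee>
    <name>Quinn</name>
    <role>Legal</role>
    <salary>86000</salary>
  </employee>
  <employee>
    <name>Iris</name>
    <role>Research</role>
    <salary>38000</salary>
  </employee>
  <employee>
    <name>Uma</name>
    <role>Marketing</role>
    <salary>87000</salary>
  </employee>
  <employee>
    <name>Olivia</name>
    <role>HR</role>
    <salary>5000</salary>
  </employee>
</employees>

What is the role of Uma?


Searching for <employee> with <name>Uma</name>
Found at position 5
<role>Marketing</role>

ANSWER: Marketing


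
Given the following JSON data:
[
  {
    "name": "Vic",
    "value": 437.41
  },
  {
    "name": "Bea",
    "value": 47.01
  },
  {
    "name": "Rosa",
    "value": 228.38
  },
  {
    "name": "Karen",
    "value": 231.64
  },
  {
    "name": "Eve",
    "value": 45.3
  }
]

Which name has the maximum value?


Comparing values:
  Vic: 437.41
  Bea: 47.01
  Rosa: 228.38
  Karen: 231.64
  Eve: 45.3
Maximum: Vic (437.41)

ANSWER: Vic


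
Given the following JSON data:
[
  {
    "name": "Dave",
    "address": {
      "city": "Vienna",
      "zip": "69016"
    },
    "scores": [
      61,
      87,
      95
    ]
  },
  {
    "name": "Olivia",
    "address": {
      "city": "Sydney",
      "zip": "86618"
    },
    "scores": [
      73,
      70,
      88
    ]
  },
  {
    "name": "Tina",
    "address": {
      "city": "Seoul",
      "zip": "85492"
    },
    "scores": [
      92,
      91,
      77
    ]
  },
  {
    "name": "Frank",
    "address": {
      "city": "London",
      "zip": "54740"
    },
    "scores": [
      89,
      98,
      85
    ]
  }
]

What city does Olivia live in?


Path: records[1].address.city
Value: Sydney

ANSWER: Sydney


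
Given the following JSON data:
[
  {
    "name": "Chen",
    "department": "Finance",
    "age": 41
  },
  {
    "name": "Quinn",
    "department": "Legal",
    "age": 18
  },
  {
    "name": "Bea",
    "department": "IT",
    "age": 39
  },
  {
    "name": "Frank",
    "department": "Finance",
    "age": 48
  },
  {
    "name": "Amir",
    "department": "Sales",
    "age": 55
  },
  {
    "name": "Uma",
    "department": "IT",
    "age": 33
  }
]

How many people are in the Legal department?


Scanning records for department = Legal
  Record 1: Quinn
Count: 1

ANSWER: 1


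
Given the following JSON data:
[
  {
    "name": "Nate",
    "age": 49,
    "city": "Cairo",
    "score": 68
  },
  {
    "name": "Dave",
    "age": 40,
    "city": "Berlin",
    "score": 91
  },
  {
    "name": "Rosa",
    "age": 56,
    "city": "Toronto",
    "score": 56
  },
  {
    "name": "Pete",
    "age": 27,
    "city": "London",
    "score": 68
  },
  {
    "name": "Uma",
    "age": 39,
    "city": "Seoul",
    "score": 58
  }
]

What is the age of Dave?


Looking up record where name = Dave
Record index: 1
Field 'age' = 40

ANSWER: 40


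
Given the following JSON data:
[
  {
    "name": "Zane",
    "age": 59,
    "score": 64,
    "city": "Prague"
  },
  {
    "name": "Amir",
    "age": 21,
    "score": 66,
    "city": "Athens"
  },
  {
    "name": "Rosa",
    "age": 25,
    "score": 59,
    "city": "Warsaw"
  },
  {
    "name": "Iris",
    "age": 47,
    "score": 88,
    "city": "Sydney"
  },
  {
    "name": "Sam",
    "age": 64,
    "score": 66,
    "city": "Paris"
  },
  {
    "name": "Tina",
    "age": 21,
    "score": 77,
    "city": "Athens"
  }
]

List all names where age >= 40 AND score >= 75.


Checking both conditions:
  Zane (age=59, score=64) -> no
  Amir (age=21, score=66) -> no
  Rosa (age=25, score=59) -> no
  Iris (age=47, score=88) -> YES
  Sam (age=64, score=66) -> no
  Tina (age=21, score=77) -> no


ANSWER: Iris


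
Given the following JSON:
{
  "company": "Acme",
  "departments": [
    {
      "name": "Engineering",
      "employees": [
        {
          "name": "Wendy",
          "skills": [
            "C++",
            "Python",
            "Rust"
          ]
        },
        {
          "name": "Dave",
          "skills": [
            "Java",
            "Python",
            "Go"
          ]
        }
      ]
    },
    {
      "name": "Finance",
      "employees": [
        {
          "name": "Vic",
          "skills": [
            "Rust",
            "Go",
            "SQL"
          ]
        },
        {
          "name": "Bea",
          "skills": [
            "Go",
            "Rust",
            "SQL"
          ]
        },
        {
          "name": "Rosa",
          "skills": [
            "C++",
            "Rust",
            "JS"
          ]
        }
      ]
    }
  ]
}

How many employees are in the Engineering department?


Path: departments[0].employees
Count: 2

ANSWER: 2


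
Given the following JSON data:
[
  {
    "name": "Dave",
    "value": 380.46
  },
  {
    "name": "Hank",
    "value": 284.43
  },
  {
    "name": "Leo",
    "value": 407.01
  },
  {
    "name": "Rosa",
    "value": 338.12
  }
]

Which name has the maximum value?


Comparing values:
  Dave: 380.46
  Hank: 284.43
  Leo: 407.01
  Rosa: 338.12
Maximum: Leo (407.01)

ANSWER: Leo


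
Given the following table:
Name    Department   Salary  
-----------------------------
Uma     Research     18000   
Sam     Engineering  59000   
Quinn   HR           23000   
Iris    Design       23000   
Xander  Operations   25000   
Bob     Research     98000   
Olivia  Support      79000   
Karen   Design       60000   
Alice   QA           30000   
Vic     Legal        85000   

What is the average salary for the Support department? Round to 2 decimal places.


Support department members:
  Olivia: 79000
Sum = 79000
Count = 1
Average = 79000 / 1 = 79000.00

ANSWER: 79000.00


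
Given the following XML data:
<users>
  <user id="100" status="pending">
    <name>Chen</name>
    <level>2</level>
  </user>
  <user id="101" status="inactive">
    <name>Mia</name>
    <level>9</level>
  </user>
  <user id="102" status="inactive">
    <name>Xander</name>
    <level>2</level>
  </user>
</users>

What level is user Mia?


Finding user: Mia
<level>9</level>

ANSWER: 9


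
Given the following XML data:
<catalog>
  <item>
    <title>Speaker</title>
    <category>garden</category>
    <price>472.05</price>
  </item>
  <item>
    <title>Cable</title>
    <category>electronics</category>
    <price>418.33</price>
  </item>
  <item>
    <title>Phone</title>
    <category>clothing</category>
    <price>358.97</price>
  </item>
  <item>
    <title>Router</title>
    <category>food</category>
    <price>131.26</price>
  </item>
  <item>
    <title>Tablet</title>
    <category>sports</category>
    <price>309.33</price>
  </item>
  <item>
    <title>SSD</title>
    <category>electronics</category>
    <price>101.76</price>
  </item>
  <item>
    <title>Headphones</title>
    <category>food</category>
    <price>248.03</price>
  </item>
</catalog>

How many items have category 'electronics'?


Scanning <item> elements for <category>electronics</category>:
  Item 2: Cable -> MATCH
  Item 6: SSD -> MATCH
Count: 2

ANSWER: 2


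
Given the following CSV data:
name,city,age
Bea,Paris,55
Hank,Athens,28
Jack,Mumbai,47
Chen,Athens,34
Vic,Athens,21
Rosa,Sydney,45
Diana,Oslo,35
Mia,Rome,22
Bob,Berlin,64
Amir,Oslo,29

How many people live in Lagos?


Scanning city column for 'Lagos':
Total matches: 0

ANSWER: 0
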